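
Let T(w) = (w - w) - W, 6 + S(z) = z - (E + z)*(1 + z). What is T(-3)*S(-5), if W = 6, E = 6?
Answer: 42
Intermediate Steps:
S(z) = -6 + z - (1 + z)*(6 + z) (S(z) = -6 + (z - (6 + z)*(1 + z)) = -6 + (z - (1 + z)*(6 + z)) = -6 + z - (1 + z)*(6 + z))
T(w) = -6 (T(w) = (w - w) - 1*6 = 0 - 6 = -6)
T(-3)*S(-5) = -6*(-12 - 1*(-5)² - 6*(-5)) = -6*(-12 - 1*25 + 30) = -6*(-12 - 25 + 30) = -6*(-7) = 42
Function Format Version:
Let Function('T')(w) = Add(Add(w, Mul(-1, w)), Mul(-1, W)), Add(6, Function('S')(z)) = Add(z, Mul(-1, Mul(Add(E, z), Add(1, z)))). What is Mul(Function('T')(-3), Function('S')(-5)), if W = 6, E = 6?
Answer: 42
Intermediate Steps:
Function('S')(z) = Add(-6, z, Mul(-1, Add(1, z), Add(6, z))) (Function('S')(z) = Add(-6, Add(z, Mul(-1, Mul(Add(6, z), Add(1, z))))) = Add(-6, Add(z, Mul(-1, Mul(Add(1, z), Add(6, z))))) = Add(-6, Add(z, Mul(-1, Add(1, z), Add(6, z)))) = Add(-6, z, Mul(-1, Add(1, z), Add(6, z))))
Function('T')(w) = -6 (Function('T')(w) = Add(Add(w, Mul(-1, w)), Mul(-1, 6)) = Add(0, -6) = -6)
Mul(Function('T')(-3), Function('S')(-5)) = Mul(-6, Add(-12, Mul(-1, Pow(-5, 2)), Mul(-6, -5))) = Mul(-6, Add(-12, Mul(-1, 25), 30)) = Mul(-6, Add(-12, -25, 30)) = Mul(-6, -7) = 42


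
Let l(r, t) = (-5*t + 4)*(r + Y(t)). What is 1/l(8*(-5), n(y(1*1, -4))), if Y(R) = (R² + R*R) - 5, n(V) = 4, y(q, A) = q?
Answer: 1/208 ≈ 0.0048077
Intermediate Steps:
Y(R) = -5 + 2*R² (Y(R) = (R² + R²) - 5 = 2*R² - 5 = -5 + 2*R²)
l(r, t) = (4 - 5*t)*(-5 + r + 2*t²) (l(r, t) = (-5*t + 4)*(r + (-5 + 2*t²)) = (4 - 5*t)*(-5 + r + 2*t²))
1/l(8*(-5), n(y(1*1, -4))) = 1/(-20 - 10*4³ + 4*(8*(-5)) + 8*4² + 25*4 - 5*8*(-5)*4) = 1/(-20 - 10*64 + 4*(-40) + 8*16 + 100 - 5*(-40)*4) = 1/(-20 - 640 - 160 + 128 + 100 + 800) = 1/208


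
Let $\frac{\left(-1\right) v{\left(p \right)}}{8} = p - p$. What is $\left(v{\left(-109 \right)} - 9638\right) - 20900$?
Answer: $-30538$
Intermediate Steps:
$v{\left(p \right)} = 0$ ($v{\left(p \right)} = - 8 \left(p - p\right) = \left(-8\right) 0 = 0$)
$\left(v{\left(-109 \right)} - 9638\right) - 20900 = \left(0 - 9638\right) - 20900 = -9638 - 20900 = -30538$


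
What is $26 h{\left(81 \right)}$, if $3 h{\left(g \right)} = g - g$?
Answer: $0$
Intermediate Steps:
$h{\left(g \right)} = 0$ ($h{\left(g \right)} = \frac{g - g}{3} = \frac{1}{3} \cdot 0 = 0$)
$26 h{\left(81 \right)} = 26 \cdot 0 = 0$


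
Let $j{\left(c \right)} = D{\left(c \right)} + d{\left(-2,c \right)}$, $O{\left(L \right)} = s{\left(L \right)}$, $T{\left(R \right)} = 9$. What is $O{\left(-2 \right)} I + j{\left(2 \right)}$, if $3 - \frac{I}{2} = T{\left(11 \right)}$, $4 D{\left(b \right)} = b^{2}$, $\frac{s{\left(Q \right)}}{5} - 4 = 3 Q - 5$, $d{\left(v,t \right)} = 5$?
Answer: $426$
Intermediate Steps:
$s{\left(Q \right)} = -5 + 15 Q$ ($s{\left(Q \right)} = 20 + 5 \left(3 Q - 5\right) = 20 + 5 \left(-5 + 3 Q\right) = 20 + \left(-25 + 15 Q\right) = -5 + 15 Q$)
$D{\left(b \right)} = \frac{b^{2}}{4}$
$O{\left(L \right)} = -5 + 15 L$
$j{\left(c \right)} = 5 + \frac{c^{2}}{4}$ ($j{\left(c \right)} = \frac{c^{2}}{4} + 5 = 5 + \frac{c^{2}}{4}$)
$I = -12$ ($I = 6 - 18 = -12$)
$O{\left(-2 \right)} I + j{\left(2 \right)} = \left(-5 + 15 \left(-2\right)\right) \left(-12\right) + \left(5 + \frac{2^{2}}{4}\right) = \left(-5 - 30\right) \left(-12\right) + \left(5 + \frac{1}{4} \cdot 4\right) = \left(-35\right) \left(-12\right) + \left(5 + 1\right) = 420 + 6 = 426$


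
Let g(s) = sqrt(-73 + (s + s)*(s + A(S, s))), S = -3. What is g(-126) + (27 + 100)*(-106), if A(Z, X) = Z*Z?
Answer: -13462 + sqrt(29411) ≈ -13291.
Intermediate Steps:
A(Z, X) = Z**2
g(s) = sqrt(-73 + 2*s*(9 + s)) (g(s) = sqrt(-73 + (s + s)*(s + (-3)**2)) = sqrt(-73 + (2*s)*(s + 9)) = sqrt(-73 + (2*s)*(9 + s)) = sqrt(-73 + 2*s*(9 + s)))
g(-126) + (27 + 100)*(-106) = sqrt(-73 + 2*(-126)**2 + 18*(-126)) + (27 + 100)*(-106) = sqrt(-73 + 2*15876 - 2268) + 127*(-106) = sqrt(-73 + 31752 - 2268) - 13462 = sqrt(29411) - 13462 = -13462 + sqrt(29411)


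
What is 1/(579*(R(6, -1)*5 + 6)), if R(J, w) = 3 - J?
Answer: -1/5211 ≈ -0.00019190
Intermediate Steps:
1/(579*(R(6, -1)*5 + 6)) = 1/(579*((3 - 1*6)*5 + 6)) = 1/(579*((3 - 6)*5 + 6)) = 1/(579*(-3*5 + 6)) = 1/(579*(-15 + 6)) = 1/(579*(-9)) = 1/(-5211) = -1/5211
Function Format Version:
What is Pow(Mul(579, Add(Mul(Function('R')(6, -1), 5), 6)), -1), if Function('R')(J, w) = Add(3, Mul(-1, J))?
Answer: Rational(-1, 5211) ≈ -0.00019190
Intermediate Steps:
Pow(Mul(579, Add(Mul(Function('R')(6, -1), 5), 6)), -1) = Pow(Mul(579, Add(Mul(Add(3, Mul(-1, 6)), 5), 6)), -1) = Pow(Mul(579, Add(Mul(Add(3, -6), 5), 6)), -1) = Pow(Mul(579, Add(Mul(-3, 5), 6)), -1) = Pow(Mul(579, Add(-15, 6)), -1) = Pow(Mul(579, -9), -1) = Pow(-5211, -1) = Rational(-1, 5211)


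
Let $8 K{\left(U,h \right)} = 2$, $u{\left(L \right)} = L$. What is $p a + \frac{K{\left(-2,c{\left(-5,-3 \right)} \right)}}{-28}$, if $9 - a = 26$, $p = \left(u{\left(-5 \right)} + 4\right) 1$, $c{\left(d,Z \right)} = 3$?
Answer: $\frac{1903}{112} \approx 16.991$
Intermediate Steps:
$K{\left(U,h \right)} = \frac{1}{4}$ ($K{\left(U,h \right)} = \frac{1}{8} \cdot 2 = \frac{1}{4}$)
$p = -1$ ($p = \left(-5 + 4\right) 1 = \left(-1\right) 1 = -1$)
$a = -17$ ($a = 9 - 26 = -17$)
$p a + \frac{K{\left(-2,c{\left(-5,-3 \right)} \right)}}{-28} = \left(-1\right) \left(-17\right) + \frac{1}{4 \left(-28\right)} = 17 + \frac{1}{4} \left(- \frac{1}{28}\right) = 17 - \frac{1}{112} = \frac{1903}{112}$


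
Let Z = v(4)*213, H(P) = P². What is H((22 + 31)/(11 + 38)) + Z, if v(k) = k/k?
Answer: 514222/2401 ≈ 214.17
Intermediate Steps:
v(k) = 1
Z = 213 (Z = 1*213 = 213)
H((22 + 31)/(11 + 38)) + Z = ((22 + 31)/(11 + 38))² + 213 = (53/49)² + 213 = 2809/2401 + 213 = 514222/2401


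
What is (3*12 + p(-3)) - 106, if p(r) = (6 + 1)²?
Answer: -21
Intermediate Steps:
p(r) = 49 (p(r) = 7² = 49)
(3*12 + p(-3)) - 106 = (3*12 + 49) - 106 = (36 + 49) - 106 = 85 - 106 = -21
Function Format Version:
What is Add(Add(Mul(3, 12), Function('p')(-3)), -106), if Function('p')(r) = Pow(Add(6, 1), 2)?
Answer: -21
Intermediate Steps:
Function('p')(r) = 49 (Function('p')(r) = Pow(7, 2) = 49)
Add(Add(Mul(3, 12), Function('p')(-3)), -106) = Add(Add(Mul(3, 12), 49), -106) = Add(Add(36, 49), -106) = Add(85, -106) = -21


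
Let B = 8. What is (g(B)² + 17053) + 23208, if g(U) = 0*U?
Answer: 40261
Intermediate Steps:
g(U) = 0
(g(B)² + 17053) + 23208 = (0² + 17053) + 23208 = (0 + 17053) + 23208 = 17053 + 23208 = 40261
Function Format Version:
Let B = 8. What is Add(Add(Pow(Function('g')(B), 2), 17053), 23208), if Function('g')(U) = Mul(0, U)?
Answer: 40261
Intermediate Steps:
Function('g')(U) = 0
Add(Add(Pow(Function('g')(B), 2), 17053), 23208) = Add(Add(Pow(0, 2), 17053), 23208) = Add(Add(0, 17053), 23208) = Add(17053, 23208) = 40261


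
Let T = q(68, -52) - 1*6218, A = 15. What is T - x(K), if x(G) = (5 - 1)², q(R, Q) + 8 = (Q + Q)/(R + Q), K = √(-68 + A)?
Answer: -12497/2 ≈ -6248.5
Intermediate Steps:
K = I*√53 (K = √(-68 + 15) = √(-53) = I*√53 ≈ 7.2801*I)
q(R, Q) = -8 + 2*Q/(Q + R) (q(R, Q) = -8 + (Q + Q)/(R + Q) = -8 + (2*Q)/(Q + R) = -8 + 2*Q/(Q + R))
x(G) = 16 (x(G) = 4² = 16)
T = -12465/2 (T = 2*(-4*68 - 3*(-52))/(-52 + 68) - 1*6218 = 2*(-272 + 156)/16 - 6218 = 2*(1/16)*(-116) - 6218 = -29/2 - 6218 = -12465/2 ≈ -6232.5)
T - x(K) = -12465/2 - 1*16 = -12465/2 - 16 = -12497/2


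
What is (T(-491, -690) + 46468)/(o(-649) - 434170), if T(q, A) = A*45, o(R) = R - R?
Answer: -7709/217085 ≈ -0.035511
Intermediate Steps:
o(R) = 0
T(q, A) = 45*A
(T(-491, -690) + 46468)/(o(-649) - 434170) = (45*(-690) + 46468)/(0 - 434170) = (-31050 + 46468)/(-434170) = 15418*(-1/434170) = -7709/217085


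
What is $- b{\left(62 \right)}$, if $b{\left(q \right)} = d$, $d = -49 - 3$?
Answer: $52$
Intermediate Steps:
$d = -52$ ($d = -49 - 3 = -52$)
$b{\left(q \right)} = -52$
$- b{\left(62 \right)} = \left(-1\right) \left(-52\right) = 52$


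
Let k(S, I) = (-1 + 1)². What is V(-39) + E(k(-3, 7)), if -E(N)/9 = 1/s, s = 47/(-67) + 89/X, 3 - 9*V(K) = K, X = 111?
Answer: -190355/2238 ≈ -85.056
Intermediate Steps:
V(K) = ⅓ - K/9
s = 746/7437 (s = 47/(-67) + 89/111 = 47*(-1/67) + 89*(1/111) = -47/67 + 89/111 = 746/7437 ≈ 0.10031)
k(S, I) = 0 (k(S, I) = 0² = 0)
E(N) = -66933/746 (E(N) = -9/746/7437 = -9*7437/746 = -66933/746)
V(-39) + E(k(-3, 7)) = (⅓ - ⅑*(-39)) - 66933/746 = (⅓ + 13/3) - 66933/746 = 14/3 - 66933/746 = -190355/2238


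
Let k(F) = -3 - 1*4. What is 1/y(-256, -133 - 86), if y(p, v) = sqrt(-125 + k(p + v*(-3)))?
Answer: -I*sqrt(33)/66 ≈ -0.087039*I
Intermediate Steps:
k(F) = -7 (k(F) = -3 - 4 = -7)
y(p, v) = 2*I*sqrt(33) (y(p, v) = sqrt(-125 - 7) = sqrt(-132) = 2*I*sqrt(33))
1/y(-256, -133 - 86) = 1/(2*I*sqrt(33)) = -I*sqrt(33)/66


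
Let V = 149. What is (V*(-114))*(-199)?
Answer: 3380214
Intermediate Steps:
(V*(-114))*(-199) = (149*(-114))*(-199) = -16986*(-199) = 3380214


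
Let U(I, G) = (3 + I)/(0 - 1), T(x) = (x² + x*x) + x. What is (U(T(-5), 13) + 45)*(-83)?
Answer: 249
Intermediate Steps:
T(x) = x + 2*x² (T(x) = (x² + x²) + x = 2*x² + x = x + 2*x²)
U(I, G) = -3 - I (U(I, G) = (3 + I)/(-1) = (3 + I)*(-1) = -3 - I)
(U(T(-5), 13) + 45)*(-83) = ((-3 - (-5)*(1 + 2*(-5))) + 45)*(-83) = ((-3 - (-5)*(1 - 10)) + 45)*(-83) = ((-3 - (-5)*(-9)) + 45)*(-83) = ((-3 - 1*45) + 45)*(-83) = ((-3 - 45) + 45)*(-83) = (-48 + 45)*(-83) = -3*(-83) = 249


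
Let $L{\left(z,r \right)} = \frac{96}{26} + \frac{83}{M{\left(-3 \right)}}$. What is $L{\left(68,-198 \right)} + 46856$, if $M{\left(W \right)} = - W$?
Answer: $\frac{1828607}{39} \approx 46887.0$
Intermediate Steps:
$L{\left(z,r \right)} = \frac{1223}{39}$ ($L{\left(z,r \right)} = \frac{96}{26} + \frac{83}{\left(-1\right) \left(-3\right)} = 96 \cdot \frac{1}{26} + \frac{83}{3} = \frac{48}{13} + 83 \cdot \frac{1}{3} = \frac{48}{13} + \frac{83}{3} = \frac{1223}{39}$)
$L{\left(68,-198 \right)} + 46856 = \frac{1223}{39} + 46856 = \frac{1828607}{39}$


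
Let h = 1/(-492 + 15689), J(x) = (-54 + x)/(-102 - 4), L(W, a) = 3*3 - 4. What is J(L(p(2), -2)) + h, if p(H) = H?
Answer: 744759/1610882 ≈ 0.46233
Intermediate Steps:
L(W, a) = 5 (L(W, a) = 9 - 4 = 5)
J(x) = 27/53 - x/106 (J(x) = (-54 + x)/(-106) = (-54 + x)*(-1/106) = 27/53 - x/106)
h = 1/15197 ≈ 6.5802e-5
J(L(p(2), -2)) + h = (27/53 - 1/106*5) + 1/15197 = (27/53 - 5/106) + 1/15197 = 49/106 + 1/15197 = 744759/1610882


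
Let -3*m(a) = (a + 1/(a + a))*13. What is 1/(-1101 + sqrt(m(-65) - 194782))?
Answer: -11010/14067013 - I*sqrt(19450030)/14067013 ≈ -0.00078268 - 0.00031351*I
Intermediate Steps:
m(a) = -13*a/3 - 13/(6*a) (m(a) = -(a + 1/(a + a))*13/3 = -(a + 1/(2*a))*13/3 = -(13*a + 13/(2*a))/3 = -13*a/3 - 13/(6*a))
1/(-1101 + sqrt(m(-65) - 194782)) = 1/(-1101 + sqrt((13/6)*(-1 - 2*(-65)**2)/(-65) - 194782)) = 1/(-1101 + sqrt((13/6)*(-1/65)*(-1 - 2*4225) - 194782)) = 1/(-1101 + sqrt((13/6)*(-1/65)*(-1 - 8450) - 194782)) = 1/(-1101 + sqrt((13/6)*(-1/65)*(-8451) - 194782)) = 1/(-1101 + sqrt(2817/10 - 194782)) = 1/(-1101 + sqrt(-1945003/10)) = 1/(-1101 + I*sqrt(19450030)/10)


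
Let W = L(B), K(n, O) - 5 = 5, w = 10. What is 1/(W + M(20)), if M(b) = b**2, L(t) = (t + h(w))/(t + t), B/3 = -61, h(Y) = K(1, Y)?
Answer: 366/146573 ≈ 0.0024970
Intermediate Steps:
K(n, O) = 10 (K(n, O) = 5 + 5 = 10)
h(Y) = 10
B = -183 (B = 3*(-61) = -183)
L(t) = (10 + t)/(2*t) (L(t) = (t + 10)/(t + t) = (10 + t)/((2*t)) = (10 + t)*(1/(2*t)) = (10 + t)/(2*t))
W = 173/366 (W = (1/2)*(10 - 183)/(-183) = (1/2)*(-1/183)*(-173) = 173/366 ≈ 0.47268)
1/(W + M(20)) = 1/(173/366 + 20**2) = 1/(173/366 + 400) = 1/(146573/366) = 366/146573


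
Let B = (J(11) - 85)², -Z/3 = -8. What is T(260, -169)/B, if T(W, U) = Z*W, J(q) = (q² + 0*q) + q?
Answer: 6240/2209 ≈ 2.8248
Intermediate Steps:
Z = 24 (Z = -3*(-8) = 24)
J(q) = q + q² (J(q) = (q² + 0) + q = q² + q = q + q²)
T(W, U) = 24*W
B = 2209 (B = (11*(1 + 11) - 85)² = (11*12 - 85)² = (132 - 85)² = 47² = 2209)
T(260, -169)/B = (24*260)/2209 = 6240*(1/2209) = 6240/2209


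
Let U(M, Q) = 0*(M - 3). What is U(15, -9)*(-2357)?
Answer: 0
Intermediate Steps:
U(M, Q) = 0 (U(M, Q) = 0*(-3 + M) = 0)
U(15, -9)*(-2357) = 0*(-2357) = 0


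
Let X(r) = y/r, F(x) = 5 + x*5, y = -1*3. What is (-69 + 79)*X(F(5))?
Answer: -1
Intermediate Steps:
y = -3
F(x) = 5 + 5*x
X(r) = -3/r
(-69 + 79)*X(F(5)) = (-69 + 79)*(-3/(5 + 5*5)) = 10*(-3/(5 + 25)) = 10*(-3/30) = 10*(-3*1/30) = 10*(-⅒) = -1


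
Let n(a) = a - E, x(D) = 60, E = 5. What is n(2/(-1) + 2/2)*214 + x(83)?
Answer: -1224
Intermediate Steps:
n(a) = -5 + a (n(a) = a - 1*5 = a - 5 = -5 + a)
n(2/(-1) + 2/2)*214 + x(83) = (-5 + (2/(-1) + 2/2))*214 + 60 = (-5 + (2*(-1) + 2*(½)))*214 + 60 = (-5 + (-2 + 1))*214 + 60 = (-5 - 1)*214 + 60 = -6*214 + 60 = -1284 + 60 = -1224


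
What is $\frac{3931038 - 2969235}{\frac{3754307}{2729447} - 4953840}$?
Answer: $- \frac{2625190312941}{13521239972173} \approx -0.19415$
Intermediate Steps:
$\frac{3931038 - 2969235}{\frac{3754307}{2729447} - 4953840} = \frac{961803}{3754307 \cdot \frac{1}{2729447} - 4953840} = \frac{961803}{\frac{3754307}{2729447} - 4953840} = \frac{961803}{- \frac{13521239972173}{2729447}} = 961803 \left(- \frac{2729447}{13521239972173}\right) = - \frac{2625190312941}{13521239972173}$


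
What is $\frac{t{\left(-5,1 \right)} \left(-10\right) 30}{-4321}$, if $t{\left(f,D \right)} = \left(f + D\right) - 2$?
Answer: $- \frac{1800}{4321} \approx -0.41657$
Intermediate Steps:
$t{\left(f,D \right)} = -2 + D + f$ ($t{\left(f,D \right)} = \left(D + f\right) - 2 = -2 + D + f$)
$\frac{t{\left(-5,1 \right)} \left(-10\right) 30}{-4321} = \frac{\left(-2 + 1 - 5\right) \left(-10\right) 30}{-4321} = \left(-6\right) \left(-10\right) 30 \left(- \frac{1}{4321}\right) = 60 \cdot 30 \left(- \frac{1}{4321}\right) = 1800 \left(- \frac{1}{4321}\right) = - \frac{1800}{4321}$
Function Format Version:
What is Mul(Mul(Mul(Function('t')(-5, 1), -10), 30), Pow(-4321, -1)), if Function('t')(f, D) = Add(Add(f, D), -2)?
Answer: Rational(-1800, 4321) ≈ -0.41657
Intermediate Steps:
Function('t')(f, D) = Add(-2, D, f) (Function('t')(f, D) = Add(Add(D, f), -2) = Add(-2, D, f))
Mul(Mul(Mul(Function('t')(-5, 1), -10), 30), Pow(-4321, -1)) = Mul(Mul(Mul(Add(-2, 1, -5), -10), 30), Pow(-4321, -1)) = Mul(Mul(Mul(-6, -10), 30), Rational(-1, 4321)) = Mul(Mul(60, 30), Rational(-1, 4321)) = Mul(1800, Rational(-1, 4321)) = Rational(-1800, 4321)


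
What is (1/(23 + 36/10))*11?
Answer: 55/133 ≈ 0.41353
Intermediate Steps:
(1/(23 + 36/10))*11 = (1/(23 + 36*(⅒)))*11 = (1/(23 + 18/5))*11 = (1/(133/5))*11 = ((5/133)*1)*11 = (5/133)*11 = 55/133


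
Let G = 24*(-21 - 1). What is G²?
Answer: 278784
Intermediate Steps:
G = -528 (G = 24*(-22) = -528)
G² = (-528)² = 278784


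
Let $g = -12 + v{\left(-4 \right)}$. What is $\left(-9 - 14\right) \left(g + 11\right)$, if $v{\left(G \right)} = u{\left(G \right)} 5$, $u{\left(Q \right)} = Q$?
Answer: $483$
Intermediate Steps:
$v{\left(G \right)} = 5 G$ ($v{\left(G \right)} = G 5 = 5 G$)
$g = -32$ ($g = -12 + 5 \left(-4\right) = -12 - 20 = -32$)
$\left(-9 - 14\right) \left(g + 11\right) = \left(-9 - 14\right) \left(-32 + 11\right) = \left(-23\right) \left(-21\right) = 483$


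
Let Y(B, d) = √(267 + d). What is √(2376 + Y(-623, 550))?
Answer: √(2376 + √817) ≈ 49.037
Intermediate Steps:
√(2376 + Y(-623, 550)) = √(2376 + √(267 + 550)) = √(2376 + √817)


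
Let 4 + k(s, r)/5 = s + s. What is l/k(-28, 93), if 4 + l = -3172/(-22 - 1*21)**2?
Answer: 2642/138675 ≈ 0.019052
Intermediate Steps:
k(s, r) = -20 + 10*s (k(s, r) = -20 + 5*(s + s) = -20 + 5*(2*s) = -20 + 10*s)
l = -10568/1849 (l = -4 - 3172/(-22 - 1*21)**2 = -4 - 3172/(-22 - 21)**2 = -4 - 3172/((-43)**2) = -4 - 3172/1849 = -10568/1849 ≈ -5.7155)
l/k(-28, 93) = -10568/(1849*(-20 + 10*(-28))) = -10568/(1849*(-20 - 280)) = -10568/1849/(-300) = -10568/1849*(-1/300) = 2642/138675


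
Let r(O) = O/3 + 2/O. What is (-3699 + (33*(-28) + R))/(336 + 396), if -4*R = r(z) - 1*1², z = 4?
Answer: -110957/17568 ≈ -6.3159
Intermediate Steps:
r(O) = 2/O + O/3 (r(O) = O*(⅓) + 2/O = O/3 + 2/O = 2/O + O/3)
R = -5/24 (R = -((2/4 + (⅓)*4) - 1*1²)/4 = -((2*(¼) + 4/3) - 1*1)/4 = -((½ + 4/3) - 1)/4 = -(11/6 - 1)/4 = -¼*⅚ = -5/24 ≈ -0.20833)
(-3699 + (33*(-28) + R))/(336 + 396) = (-3699 + (33*(-28) - 5/24))/(336 + 396) = (-3699 + (-924 - 5/24))/732 = (-3699 - 22181/24)*(1/732) = -110957/24*1/732 = -110957/17568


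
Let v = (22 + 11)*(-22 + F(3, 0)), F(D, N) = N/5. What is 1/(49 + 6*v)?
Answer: -1/4307 ≈ -0.00023218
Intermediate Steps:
F(D, N) = N/5 (F(D, N) = N*(⅕) = N/5)
v = -726 (v = (22 + 11)*(-22 + (⅕)*0) = 33*(-22 + 0) = 33*(-22) = -726)
1/(49 + 6*v) = 1/(49 + 6*(-726)) = 1/(49 - 4356) = 1/(-4307) = -1/4307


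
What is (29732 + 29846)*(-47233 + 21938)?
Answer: -1507025510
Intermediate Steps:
(29732 + 29846)*(-47233 + 21938) = 59578*(-25295) = -1507025510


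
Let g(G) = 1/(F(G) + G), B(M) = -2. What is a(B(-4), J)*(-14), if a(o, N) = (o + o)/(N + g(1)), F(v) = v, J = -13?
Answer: -112/25 ≈ -4.4800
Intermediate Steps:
g(G) = 1/(2*G) (g(G) = 1/(G + G) = 1/(2*G))
a(o, N) = 2*o/(1/2 + N) (a(o, N) = (o + o)/(N + (1/2)/1) = (2*o)/(N + (1/2)*1) = (2*o)/(N + 1/2) = (2*o)/(1/2 + N) = 2*o/(1/2 + N))
a(B(-4), J)*(-14) = (4*(-2)/(1 + 2*(-13)))*(-14) = (4*(-2)/(1 - 26))*(-14) = (4*(-2)/(-25))*(-14) = (4*(-2)*(-1/25))*(-14) = (8/25)*(-14) = -112/25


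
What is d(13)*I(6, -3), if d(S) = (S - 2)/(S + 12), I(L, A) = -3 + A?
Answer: -66/25 ≈ -2.6400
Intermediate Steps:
d(S) = (-2 + S)/(12 + S)
d(13)*I(6, -3) = ((-2 + 13)/(12 + 13))*(-3 - 3) = (11/25)*(-6) = -66/25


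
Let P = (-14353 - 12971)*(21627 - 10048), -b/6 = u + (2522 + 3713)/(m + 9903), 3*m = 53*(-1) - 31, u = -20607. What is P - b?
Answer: -625103762568/1975 ≈ -3.1651e+8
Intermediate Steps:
m = -28 (m = (53*(-1) - 31)/3 = (-53 - 31)/3 = (1/3)*(-84) = -28)
b = 244185468/1975 (b = -6*(-20607 + (2522 + 3713)/(-28 + 9903)) = -6*(-20607 + 6235/9875) = -6*(-20607 + 6235*(1/9875)) = -6*(-20607 + 1247/1975) = -6*(-40697578/1975) = 244185468/1975 ≈ 1.2364e+5)
P = -316384596 (P = -27324*11579 = -316384596)
P - b = -316384596 - 1*244185468/1975 = -316384596 - 244185468/1975 = -625103762568/1975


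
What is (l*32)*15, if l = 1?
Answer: 480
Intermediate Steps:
(l*32)*15 = (1*32)*15 = 32*15 = 480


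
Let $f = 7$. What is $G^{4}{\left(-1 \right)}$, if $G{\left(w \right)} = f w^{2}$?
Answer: $2401$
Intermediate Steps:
$G{\left(w \right)} = 7 w^{2}$
$G^{4}{\left(-1 \right)} = \left(7 \left(-1\right)^{2}\right)^{4} = \left(7 \cdot 1\right)^{4} = 7^{4} = 2401$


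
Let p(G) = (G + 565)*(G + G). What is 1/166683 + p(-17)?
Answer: -3105637655/166683 ≈ -18632.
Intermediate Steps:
p(G) = 2*G*(565 + G) (p(G) = (565 + G)*(2*G) = 2*G*(565 + G))
1/166683 + p(-17) = 1/166683 + 2*(-17)*(565 - 17) = 1/166683 + 2*(-17)*548 = 1/166683 - 18632 = -3105637655/166683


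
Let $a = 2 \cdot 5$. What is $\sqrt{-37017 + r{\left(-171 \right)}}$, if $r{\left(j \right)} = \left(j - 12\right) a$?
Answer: $i \sqrt{38847} \approx 197.1 i$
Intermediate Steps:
$a = 10$
$r{\left(j \right)} = -120 + 10 j$ ($r{\left(j \right)} = \left(j - 12\right) 10 = \left(-12 + j\right) 10 = -120 + 10 j$)
$\sqrt{-37017 + r{\left(-171 \right)}} = \sqrt{-37017 + \left(-120 + 10 \left(-171\right)\right)} = \sqrt{-37017 - 1830} = \sqrt{-38847} = i \sqrt{38847}$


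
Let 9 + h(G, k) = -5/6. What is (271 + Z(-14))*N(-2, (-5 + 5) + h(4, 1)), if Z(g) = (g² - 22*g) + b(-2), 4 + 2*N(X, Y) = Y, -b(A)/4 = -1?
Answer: -64657/12 ≈ -5388.1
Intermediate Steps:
h(G, k) = -59/6 (h(G, k) = -9 - 5/6 = -9 - 5*⅙ = -9 - ⅚ = -59/6)
b(A) = 4 (b(A) = -4*(-1) = 4)
N(X, Y) = -2 + Y/2
Z(g) = 4 + g² - 22*g (Z(g) = (g² - 22*g) + 4 = 4 + g² - 22*g)
(271 + Z(-14))*N(-2, (-5 + 5) + h(4, 1)) = (271 + (4 + (-14)² - 22*(-14)))*(-2 + ((-5 + 5) - 59/6)/2) = (271 + (4 + 196 + 308))*(-2 + (0 - 59/6)/2) = (271 + 508)*(-2 + (½)*(-59/6)) = 779*(-2 - 59/12) = 779*(-83/12) = -64657/12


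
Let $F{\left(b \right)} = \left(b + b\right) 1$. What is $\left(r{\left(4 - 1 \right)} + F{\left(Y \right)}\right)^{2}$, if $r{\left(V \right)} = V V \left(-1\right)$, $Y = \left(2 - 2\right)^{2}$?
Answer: $81$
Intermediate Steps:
$Y = 0$ ($Y = 0^{2} = 0$)
$F{\left(b \right)} = 2 b$ ($F{\left(b \right)} = 2 b 1 = 2 b$)
$r{\left(V \right)} = - V^{2}$ ($r{\left(V \right)} = V^{2} \left(-1\right) = - V^{2}$)
$\left(r{\left(4 - 1 \right)} + F{\left(Y \right)}\right)^{2} = \left(- \left(4 - 1\right)^{2} + 2 \cdot 0\right)^{2} = \left(- \left(4 - 1\right)^{2} + 0\right)^{2} = \left(- 3^{2} + 0\right)^{2} = \left(\left(-1\right) 9 + 0\right)^{2} = \left(-9 + 0\right)^{2} = \left(-9\right)^{2} = 81$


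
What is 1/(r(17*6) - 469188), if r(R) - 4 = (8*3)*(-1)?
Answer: -1/469208 ≈ -2.1313e-6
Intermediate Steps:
r(R) = -20 (r(R) = 4 + (8*3)*(-1) = 4 + 24*(-1) = 4 - 24 = -20)
1/(r(17*6) - 469188) = 1/(-20 - 469188) = 1/(-469208) = -1/469208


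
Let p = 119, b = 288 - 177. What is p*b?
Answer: 13209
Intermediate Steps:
b = 111
p*b = 119*111 = 13209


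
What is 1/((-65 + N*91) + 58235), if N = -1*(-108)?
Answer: 1/67998 ≈ 1.4706e-5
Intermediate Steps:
N = 108
1/((-65 + N*91) + 58235) = 1/((-65 + 108*91) + 58235) = 1/((-65 + 9828) + 58235) = 1/(9763 + 58235) = 1/67998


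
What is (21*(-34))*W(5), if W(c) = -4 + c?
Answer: -714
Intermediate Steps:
(21*(-34))*W(5) = (21*(-34))*(-4 + 5) = -714*1 = -714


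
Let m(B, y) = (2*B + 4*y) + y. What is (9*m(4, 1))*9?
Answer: 1053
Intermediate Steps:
m(B, y) = 2*B + 5*y
(9*m(4, 1))*9 = (9*(2*4 + 5*1))*9 = (9*(8 + 5))*9 = (9*13)*9 = 117*9 = 1053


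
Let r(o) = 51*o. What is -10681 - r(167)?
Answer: -19198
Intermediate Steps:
-10681 - r(167) = -10681 - 51*167 = -10681 - 1*8517 = -10681 - 8517 = -19198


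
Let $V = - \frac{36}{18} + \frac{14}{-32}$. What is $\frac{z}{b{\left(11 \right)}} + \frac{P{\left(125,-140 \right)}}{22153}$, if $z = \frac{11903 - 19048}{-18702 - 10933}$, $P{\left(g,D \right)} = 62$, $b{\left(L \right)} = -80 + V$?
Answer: $- \frac{21807986}{173185796089} \approx -0.00012592$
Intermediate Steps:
$V = - \frac{39}{16}$ ($V = \left(-36\right) \frac{1}{18} + 14 \left(- \frac{1}{32}\right) = -2 - \frac{7}{16} = - \frac{39}{16} \approx -2.4375$)
$b{\left(L \right)} = - \frac{1319}{16}$ ($b{\left(L \right)} = -80 - \frac{39}{16} = - \frac{1319}{16}$)
$z = \frac{1429}{5927}$ ($z = - \frac{7145}{-29635} = \left(-7145\right) \left(- \frac{1}{29635}\right) = \frac{1429}{5927} \approx 0.2411$)
$\frac{z}{b{\left(11 \right)}} + \frac{P{\left(125,-140 \right)}}{22153} = \frac{1429}{5927 \left(- \frac{1319}{16}\right)} + \frac{62}{22153} = \frac{1429}{5927} \left(- \frac{16}{1319}\right) + 62 \cdot \frac{1}{22153} = - \frac{22864}{7817713} + \frac{62}{22153} = - \frac{21807986}{173185796089}$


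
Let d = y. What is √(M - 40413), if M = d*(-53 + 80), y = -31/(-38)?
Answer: I*√58324566/38 ≈ 200.98*I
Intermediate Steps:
y = 31/38 (y = -31*(-1/38) = 31/38 ≈ 0.81579)
d = 31/38 ≈ 0.81579
M = 837/38 (M = 31*(-53 + 80)/38 = (31/38)*27 = 837/38 ≈ 22.026)
√(M - 40413) = √(837/38 - 40413) = √(-1534857/38) = I*√58324566/38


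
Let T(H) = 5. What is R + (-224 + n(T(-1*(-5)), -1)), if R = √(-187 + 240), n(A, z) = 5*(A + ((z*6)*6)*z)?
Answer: -19 + √53 ≈ -11.720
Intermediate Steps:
n(A, z) = 5*A + 180*z² (n(A, z) = 5*(A + ((6*z)*6)*z) = 5*(A + (36*z)*z) = 5*(A + 36*z²) = 5*A + 180*z²)
R = √53 ≈ 7.2801
R + (-224 + n(T(-1*(-5)), -1)) = √53 + (-224 + (5*5 + 180*(-1)²)) = √53 + (-224 + (25 + 180*1)) = √53 + (-224 + (25 + 180)) = √53 + (-224 + 205) = √53 - 19 = -19 + √53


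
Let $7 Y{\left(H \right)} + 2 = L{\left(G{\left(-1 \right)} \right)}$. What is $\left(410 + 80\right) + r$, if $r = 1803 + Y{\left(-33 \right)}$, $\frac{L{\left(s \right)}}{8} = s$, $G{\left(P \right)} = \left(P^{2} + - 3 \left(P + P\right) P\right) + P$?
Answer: $\frac{16001}{7} \approx 2285.9$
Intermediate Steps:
$G{\left(P \right)} = P - 5 P^{2}$ ($G{\left(P \right)} = \left(P^{2} + - 3 \cdot 2 P P\right) + P = \left(P^{2} + - 6 P P\right) + P = \left(P^{2} - 6 P^{2}\right) + P = - 5 P^{2} + P = P - 5 P^{2}$)
$L{\left(s \right)} = 8 s$
$Y{\left(H \right)} = - \frac{50}{7}$ ($Y{\left(H \right)} = - \frac{2}{7} + \frac{8 \left(- (1 - -5)\right)}{7} = - \frac{2}{7} + \frac{8 \left(- (1 + 5)\right)}{7} = - \frac{2}{7} + \frac{8 \left(\left(-1\right) 6\right)}{7} = - \frac{2}{7} + \frac{8 \left(-6\right)}{7} = - \frac{2}{7} + \frac{1}{7} \left(-48\right) = - \frac{2}{7} - \frac{48}{7} = - \frac{50}{7}$)
$r = \frac{12571}{7}$ ($r = 1803 - \frac{50}{7} = \frac{12571}{7} \approx 1795.9$)
$\left(410 + 80\right) + r = \left(410 + 80\right) + \frac{12571}{7} = 490 + \frac{12571}{7} = \frac{16001}{7}$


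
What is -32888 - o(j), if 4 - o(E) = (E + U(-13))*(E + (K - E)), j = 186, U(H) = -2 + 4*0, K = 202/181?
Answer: -5916284/181 ≈ -32687.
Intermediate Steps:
K = 202/181 (K = 202*(1/181) = 202/181 ≈ 1.1160)
U(H) = -2 (U(H) = -2 + 0 = -2)
o(E) = 1128/181 - 202*E/181 (o(E) = 4 - (E - 2)*(E + (202/181 - E)) = 4 - (-2 + E)*202/181 = 4 - (-404/181 + 202*E/181) = 4 + (404/181 - 202*E/181) = 1128/181 - 202*E/181)
-32888 - o(j) = -32888 - (1128/181 - 202/181*186) = -32888 - (1128/181 - 37572/181) = -32888 - 1*(-36444/181) = -32888 + 36444/181 = -5916284/181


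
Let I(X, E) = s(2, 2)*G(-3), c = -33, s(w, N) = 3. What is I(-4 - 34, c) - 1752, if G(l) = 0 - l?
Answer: -1743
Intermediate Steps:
G(l) = -l
I(X, E) = 9 (I(X, E) = 3*(-1*(-3)) = 3*3 = 9)
I(-4 - 34, c) - 1752 = 9 - 1752 = -1743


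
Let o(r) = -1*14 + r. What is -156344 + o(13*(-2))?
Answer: -156384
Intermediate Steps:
o(r) = -14 + r
-156344 + o(13*(-2)) = -156344 + (-14 + 13*(-2)) = -156344 + (-14 - 26) = -156344 - 40 = -156384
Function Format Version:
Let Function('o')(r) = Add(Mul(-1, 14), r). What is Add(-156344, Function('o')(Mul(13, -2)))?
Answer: -156384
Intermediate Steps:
Function('o')(r) = Add(-14, r)
Add(-156344, Function('o')(Mul(13, -2))) = Add(-156344, Add(-14, Mul(13, -2))) = Add(-156344, Add(-14, -26)) = Add(-156344, -40) = -156384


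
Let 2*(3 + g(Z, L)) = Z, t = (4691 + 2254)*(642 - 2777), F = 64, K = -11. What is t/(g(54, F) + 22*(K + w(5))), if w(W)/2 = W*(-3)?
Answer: 14827575/878 ≈ 16888.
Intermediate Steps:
w(W) = -6*W (w(W) = 2*(W*(-3)) = 2*(-3*W) = -6*W)
t = -14827575 (t = 6945*(-2135) = -14827575)
g(Z, L) = -3 + Z/2
t/(g(54, F) + 22*(K + w(5))) = -14827575/((-3 + (½)*54) + 22*(-11 - 6*5)) = -14827575/((-3 + 27) + 22*(-11 - 30)) = -14827575/(24 + 22*(-41)) = -14827575/(24 - 902) = -14827575/(-878) = -14827575*(-1/878) = 14827575/878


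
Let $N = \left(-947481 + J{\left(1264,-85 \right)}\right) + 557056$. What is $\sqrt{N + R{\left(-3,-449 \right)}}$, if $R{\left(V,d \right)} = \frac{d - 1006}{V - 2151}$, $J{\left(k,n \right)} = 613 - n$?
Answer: $\frac{i \sqrt{200913273718}}{718} \approx 624.28 i$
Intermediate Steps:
$R{\left(V,d \right)} = \frac{-1006 + d}{-2151 + V}$
$N = -389727$ ($N = \left(-947481 + \left(613 - -85\right)\right) + 557056 = \left(-947481 + \left(613 + 85\right)\right) + 557056 = \left(-947481 + 698\right) + 557056 = -946783 + 557056 = -389727$)
$\sqrt{N + R{\left(-3,-449 \right)}} = \sqrt{-389727 + \frac{-1006 - 449}{-2151 - 3}} = \sqrt{-389727 + \frac{1}{-2154} \left(-1455\right)} = \sqrt{-389727 - - \frac{485}{718}} = \sqrt{-389727 + \frac{485}{718}} = \sqrt{- \frac{279823501}{718}} = \frac{i \sqrt{200913273718}}{718}$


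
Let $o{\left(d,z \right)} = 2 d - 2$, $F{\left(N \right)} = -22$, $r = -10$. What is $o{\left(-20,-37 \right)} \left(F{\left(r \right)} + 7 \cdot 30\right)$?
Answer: $-7896$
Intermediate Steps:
$o{\left(d,z \right)} = -2 + 2 d$
$o{\left(-20,-37 \right)} \left(F{\left(r \right)} + 7 \cdot 30\right) = \left(-2 + 2 \left(-20\right)\right) \left(-22 + 7 \cdot 30\right) = \left(-2 - 40\right) \left(-22 + 210\right) = \left(-42\right) 188 = -7896$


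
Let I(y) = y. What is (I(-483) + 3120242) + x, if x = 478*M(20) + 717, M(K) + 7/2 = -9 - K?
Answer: 3104941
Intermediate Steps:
M(K) = -25/2 - K (M(K) = -7/2 + (-9 - K) = -25/2 - K)
x = -14818 (x = 478*(-25/2 - 1*20) + 717 = 478*(-25/2 - 20) + 717 = 478*(-65/2) + 717 = -15535 + 717 = -14818)
(I(-483) + 3120242) + x = (-483 + 3120242) - 14818 = 3119759 - 14818 = 3104941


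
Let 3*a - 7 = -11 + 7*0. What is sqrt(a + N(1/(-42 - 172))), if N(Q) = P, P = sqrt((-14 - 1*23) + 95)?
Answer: sqrt(-12 + 9*sqrt(58))/3 ≈ 2.5065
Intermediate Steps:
P = sqrt(58) (P = sqrt((-14 - 23) + 95) = sqrt(-37 + 95) = sqrt(58) ≈ 7.6158)
N(Q) = sqrt(58)
a = -4/3 (a = 7/3 + (-11 + 7*0)/3 = 7/3 + (-11 + 0)/3 = 7/3 + (1/3)*(-11) = 7/3 - 11/3 = -4/3 ≈ -1.3333)
sqrt(a + N(1/(-42 - 172))) = sqrt(-4/3 + sqrt(58))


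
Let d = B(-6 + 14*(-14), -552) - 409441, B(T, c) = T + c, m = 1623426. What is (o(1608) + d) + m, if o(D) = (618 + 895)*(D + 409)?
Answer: 4264952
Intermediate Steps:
o(D) = 618817 + 1513*D (o(D) = 1513*(409 + D) = 618817 + 1513*D)
d = -410195 (d = ((-6 + 14*(-14)) - 552) - 409441 = ((-6 - 196) - 552) - 409441 = (-202 - 552) - 409441 = -754 - 409441 = -410195)
(o(1608) + d) + m = ((618817 + 1513*1608) - 410195) + 1623426 = ((618817 + 2432904) - 410195) + 1623426 = (3051721 - 410195) + 1623426 = 2641526 + 1623426 = 4264952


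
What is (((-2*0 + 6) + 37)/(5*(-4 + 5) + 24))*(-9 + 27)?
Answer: 774/29 ≈ 26.690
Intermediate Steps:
(((-2*0 + 6) + 37)/(5*(-4 + 5) + 24))*(-9 + 27) = (((0 + 6) + 37)/(5*1 + 24))*18 = ((6 + 37)/(5 + 24))*18 = (43/29)*18 = 774/29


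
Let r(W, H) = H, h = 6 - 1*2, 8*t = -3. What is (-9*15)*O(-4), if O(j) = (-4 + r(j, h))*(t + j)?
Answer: 0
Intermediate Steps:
t = -3/8 (t = (1/8)*(-3) = -3/8 ≈ -0.37500)
h = 4 (h = 6 - 2 = 4)
O(j) = 0 (O(j) = (-4 + 4)*(-3/8 + j) = 0*(-3/8 + j) = 0)
(-9*15)*O(-4) = -9*15*0 = -135*0 = 0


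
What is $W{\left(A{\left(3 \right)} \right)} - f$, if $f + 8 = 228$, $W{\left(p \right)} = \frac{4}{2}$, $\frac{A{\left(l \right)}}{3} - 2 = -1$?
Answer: $-218$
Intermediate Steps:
$A{\left(l \right)} = 3$ ($A{\left(l \right)} = 6 + 3 \left(-1\right) = 6 - 3 = 3$)
$W{\left(p \right)} = 2$ ($W{\left(p \right)} = 4 \cdot \frac{1}{2} = 2$)
$f = 220$ ($f = -8 + 228 = 220$)
$W{\left(A{\left(3 \right)} \right)} - f = 2 - 220 = -218$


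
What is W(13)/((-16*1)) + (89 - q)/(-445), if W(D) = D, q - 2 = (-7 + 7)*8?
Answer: -7177/7120 ≈ -1.0080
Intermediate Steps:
q = 2 (q = 2 + (-7 + 7)*8 = 2 + 0*8 = 2 + 0 = 2)
W(13)/((-16*1)) + (89 - q)/(-445) = 13/((-16*1)) + (89 - 1*2)/(-445) = 13/(-16) + (89 - 2)*(-1/445) = 13*(-1/16) + 87*(-1/445) = -13/16 - 87/445 = -7177/7120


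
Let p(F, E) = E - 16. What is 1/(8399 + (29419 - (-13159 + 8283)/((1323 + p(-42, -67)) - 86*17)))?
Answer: 111/4195360 ≈ 2.6458e-5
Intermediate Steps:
p(F, E) = -16 + E
1/(8399 + (29419 - (-13159 + 8283)/((1323 + p(-42, -67)) - 86*17))) = 1/(8399 + (29419 - (-13159 + 8283)/((1323 + (-16 - 67)) - 86*17))) = 1/(8399 + (29419 - (-4876)/((1323 - 83) - 1462))) = 1/(8399 + (29419 - (-4876)/(1240 - 1462))) = 1/(8399 + (29419 - (-4876)/(-222))) = 1/(8399 + (29419 - (-4876)*(-1)/222)) = 1/(8399 + (29419 - 1*2438/111)) = 1/(8399 + (29419 - 2438/111)) = 1/(8399 + 3263071/111) = 1/(4195360/111) = 111/4195360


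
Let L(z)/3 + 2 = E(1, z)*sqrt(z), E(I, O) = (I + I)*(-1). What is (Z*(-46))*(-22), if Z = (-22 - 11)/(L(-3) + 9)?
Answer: -11132/13 - 22264*I*sqrt(3)/13 ≈ -856.31 - 2966.3*I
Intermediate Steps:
E(I, O) = -2*I (E(I, O) = (2*I)*(-1) = -2*I)
L(z) = -6 - 6*sqrt(z) (L(z) = -6 + 3*((-2*1)*sqrt(z)) = -6 + 3*(-2*sqrt(z)) = -6 - 6*sqrt(z))
Z = -33/(3 - 6*I*sqrt(3)) (Z = (-22 - 11)/((-6 - 6*I*sqrt(3)) + 9) = -33/((-6 - 6*I*sqrt(3)) + 9) = -33/(3 - 6*I*sqrt(3)) ≈ -0.84615 - 2.9312*I)
(Z*(-46))*(-22) = ((-11/13 - 22*I*sqrt(3)/13)*(-46))*(-22) = (506/13 + 1012*I*sqrt(3)/13)*(-22) = -11132/13 - 22264*I*sqrt(3)/13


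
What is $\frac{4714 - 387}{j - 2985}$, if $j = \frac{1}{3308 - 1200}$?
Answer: $- \frac{9121316}{6292379} \approx -1.4496$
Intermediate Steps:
$j = \frac{1}{2108} \approx 0.00047438$
$\frac{4714 - 387}{j - 2985} = \frac{4714 - 387}{\frac{1}{2108} - 2985} = \frac{4327}{- \frac{6292379}{2108}} = 4327 \left(- \frac{2108}{6292379}\right) = - \frac{9121316}{6292379}$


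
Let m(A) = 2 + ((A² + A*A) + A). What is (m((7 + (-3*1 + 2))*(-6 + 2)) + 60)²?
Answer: 1416100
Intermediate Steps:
m(A) = 2 + A + 2*A² (m(A) = 2 + ((A² + A²) + A) = 2 + (2*A² + A) = 2 + (A + 2*A²) = 2 + A + 2*A²)
(m((7 + (-3*1 + 2))*(-6 + 2)) + 60)² = ((2 + (7 + (-3*1 + 2))*(-6 + 2) + 2*((7 + (-3*1 + 2))*(-6 + 2))²) + 60)² = ((2 + (7 + (-3 + 2))*(-4) + 2*((7 + (-3 + 2))*(-4))²) + 60)² = ((2 + (7 - 1)*(-4) + 2*((7 - 1)*(-4))²) + 60)² = ((2 + 6*(-4) + 2*(6*(-4))²) + 60)² = ((2 - 24 + 2*(-24)²) + 60)² = ((2 - 24 + 2*576) + 60)² = ((2 - 24 + 1152) + 60)² = (1130 + 60)² = 1190² = 1416100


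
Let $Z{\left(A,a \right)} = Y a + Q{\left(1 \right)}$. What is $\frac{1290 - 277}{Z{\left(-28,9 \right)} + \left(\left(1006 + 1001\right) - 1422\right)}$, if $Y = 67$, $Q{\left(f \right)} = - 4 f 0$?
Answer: $\frac{1013}{1188} \approx 0.85269$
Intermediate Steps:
$Q{\left(f \right)} = 0$
$Z{\left(A,a \right)} = 67 a$ ($Z{\left(A,a \right)} = 67 a + 0 = 67 a$)
$\frac{1290 - 277}{Z{\left(-28,9 \right)} + \left(\left(1006 + 1001\right) - 1422\right)} = \frac{1290 - 277}{67 \cdot 9 + \left(\left(1006 + 1001\right) - 1422\right)} = \frac{1013}{603 + \left(2007 - 1422\right)} = \frac{1013}{603 + 585} = \frac{1013}{1188}$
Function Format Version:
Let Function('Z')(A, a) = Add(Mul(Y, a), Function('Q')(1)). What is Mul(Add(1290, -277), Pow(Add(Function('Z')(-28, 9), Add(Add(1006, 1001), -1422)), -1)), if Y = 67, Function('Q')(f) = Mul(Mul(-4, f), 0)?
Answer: Rational(1013, 1188) ≈ 0.85269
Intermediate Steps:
Function('Q')(f) = 0
Function('Z')(A, a) = Mul(67, a) (Function('Z')(A, a) = Add(Mul(67, a), 0) = Mul(67, a))
Mul(Add(1290, -277), Pow(Add(Function('Z')(-28, 9), Add(Add(1006, 1001), -1422)), -1)) = Mul(Add(1290, -277), Pow(Add(Mul(67, 9), Add(Add(1006, 1001), -1422)), -1)) = Mul(1013, Pow(Add(603, Add(2007, -1422)), -1)) = Mul(1013, Pow(Add(603, 585), -1)) = Mul(1013, Pow(1188, -1)) = Mul(1013, Rational(1, 1188)) = Rational(1013, 1188)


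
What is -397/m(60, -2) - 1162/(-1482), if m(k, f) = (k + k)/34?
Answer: -1655383/14820 ≈ -111.70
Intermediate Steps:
m(k, f) = k/17 (m(k, f) = (2*k)*(1/34) = k/17)
-397/m(60, -2) - 1162/(-1482) = -397/((1/17)*60) - 1162/(-1482) = -397/60/17 - 1162*(-1/1482) = -397*17/60 + 581/741 = -6749/60 + 581/741 = -1655383/14820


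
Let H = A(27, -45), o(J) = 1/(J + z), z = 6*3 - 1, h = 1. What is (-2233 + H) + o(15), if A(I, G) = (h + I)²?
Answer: -46367/32 ≈ -1449.0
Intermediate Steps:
z = 17 (z = 18 - 1 = 17)
o(J) = 1/(17 + J) (o(J) = 1/(J + 17) = 1/(17 + J))
A(I, G) = (1 + I)²
H = 784 (H = (1 + 27)² = 28² = 784)
(-2233 + H) + o(15) = (-2233 + 784) + 1/(17 + 15) = -1449 + 1/32 = -46367/32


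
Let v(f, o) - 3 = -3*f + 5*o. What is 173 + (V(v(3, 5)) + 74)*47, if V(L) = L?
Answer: 4544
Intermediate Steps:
v(f, o) = 3 - 3*f + 5*o (v(f, o) = 3 + (-3*f + 5*o) = 3 - 3*f + 5*o)
173 + (V(v(3, 5)) + 74)*47 = 173 + ((3 - 3*3 + 5*5) + 74)*47 = 173 + ((3 - 9 + 25) + 74)*47 = 173 + (19 + 74)*47 = 173 + 93*47 = 173 + 4371 = 4544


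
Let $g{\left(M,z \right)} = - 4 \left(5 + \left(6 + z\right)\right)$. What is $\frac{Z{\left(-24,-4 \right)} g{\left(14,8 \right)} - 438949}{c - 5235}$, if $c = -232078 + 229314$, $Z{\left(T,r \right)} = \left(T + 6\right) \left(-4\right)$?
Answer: $\frac{444421}{7999} \approx 55.56$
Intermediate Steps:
$Z{\left(T,r \right)} = -24 - 4 T$ ($Z{\left(T,r \right)} = \left(6 + T\right) \left(-4\right) = -24 - 4 T$)
$g{\left(M,z \right)} = -44 - 4 z$ ($g{\left(M,z \right)} = - 4 \left(11 + z\right) = -44 - 4 z$)
$c = -2764$
$\frac{Z{\left(-24,-4 \right)} g{\left(14,8 \right)} - 438949}{c - 5235} = \frac{\left(-24 - -96\right) \left(-44 - 32\right) - 438949}{-2764 - 5235} = \frac{\left(-24 + 96\right) \left(-44 - 32\right) - 438949}{-7999} = \left(72 \left(-76\right) - 438949\right) \left(- \frac{1}{7999}\right) = \left(-5472 - 438949\right) \left(- \frac{1}{7999}\right) = \left(-444421\right) \left(- \frac{1}{7999}\right) = \frac{444421}{7999}$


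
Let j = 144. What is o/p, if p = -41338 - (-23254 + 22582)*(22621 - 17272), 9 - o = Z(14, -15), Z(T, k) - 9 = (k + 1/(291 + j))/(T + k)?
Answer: -3262/772818825 ≈ -4.2209e-6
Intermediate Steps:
Z(T, k) = 9 + (1/435 + k)/(T + k) (Z(T, k) = 9 + (k + 1/(291 + 144))/(T + k) = 9 + (k + 1/435)/(T + k) = 9 + (1/435 + k)/(T + k))
o = -6524/435 (o = 9 - (1/435 + 9*14 + 10*(-15))/(14 - 15) = 9 - (1/435 + 126 - 150)/(-1) = 9 - (-1)*(-10439)/435 = 9 - 1*10439/435 = 9 - 10439/435 = -6524/435 ≈ -14.998)
p = 3553190 (p = -41338 - (-672)*5349 = -41338 - 1*(-3594528) = -41338 + 3594528 = 3553190)
o/p = -6524/435/3553190 = -6524/435*1/3553190 = -3262/772818825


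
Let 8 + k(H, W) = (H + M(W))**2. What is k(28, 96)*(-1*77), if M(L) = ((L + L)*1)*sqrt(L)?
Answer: -272558440 - 3311616*sqrt(6) ≈ -2.8067e+8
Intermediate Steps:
M(L) = 2*L**(3/2) (M(L) = ((2*L)*1)*sqrt(L) = (2*L)*sqrt(L) = 2*L**(3/2))
k(H, W) = -8 + (H + 2*W**(3/2))**2
k(28, 96)*(-1*77) = (-8 + (28 + 2*96**(3/2))**2)*(-1*77) = (-8 + (28 + 2*(384*sqrt(6)))**2)*(-77) = (-8 + (28 + 768*sqrt(6))**2)*(-77) = 616 - 77*(28 + 768*sqrt(6))**2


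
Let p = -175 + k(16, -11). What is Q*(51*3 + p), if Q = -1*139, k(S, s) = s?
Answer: 4587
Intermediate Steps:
Q = -139
p = -186 (p = -175 - 11 = -186)
Q*(51*3 + p) = -139*(51*3 - 186) = -139*(153 - 186) = -139*(-33) = 4587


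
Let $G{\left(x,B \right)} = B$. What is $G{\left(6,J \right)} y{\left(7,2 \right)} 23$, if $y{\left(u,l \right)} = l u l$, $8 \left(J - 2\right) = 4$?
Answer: $1610$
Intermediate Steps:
$J = \frac{5}{2}$ ($J = 2 + \frac{1}{8} \cdot 4 = 2 + \frac{1}{2} = \frac{5}{2} \approx 2.5$)
$y{\left(u,l \right)} = u l^{2}$
$G{\left(6,J \right)} y{\left(7,2 \right)} 23 = \frac{5 \cdot 7 \cdot 2^{2}}{2} \cdot 23 = \frac{5 \cdot 7 \cdot 4}{2} \cdot 23 = \frac{5}{2} \cdot 28 \cdot 23 = 70 \cdot 23 = 1610$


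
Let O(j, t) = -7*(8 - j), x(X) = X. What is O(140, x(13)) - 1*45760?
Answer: -44836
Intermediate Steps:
O(j, t) = -56 + 7*j
O(140, x(13)) - 1*45760 = (-56 + 7*140) - 1*45760 = (-56 + 980) - 45760 = 924 - 45760 = -44836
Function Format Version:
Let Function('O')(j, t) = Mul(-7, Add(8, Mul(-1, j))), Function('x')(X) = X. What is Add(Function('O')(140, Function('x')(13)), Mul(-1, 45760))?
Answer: -44836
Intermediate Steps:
Function('O')(j, t) = Add(-56, Mul(7, j))
Add(Function('O')(140, Function('x')(13)), Mul(-1, 45760)) = Add(Add(-56, Mul(7, 140)), Mul(-1, 45760)) = Add(Add(-56, 980), -45760) = Add(924, -45760) = -44836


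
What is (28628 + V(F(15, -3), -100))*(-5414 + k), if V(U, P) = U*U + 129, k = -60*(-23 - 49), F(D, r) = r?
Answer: -31470004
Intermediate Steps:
k = 4320 (k = -60*(-72) = 4320)
V(U, P) = 129 + U**2 (V(U, P) = U**2 + 129 = 129 + U**2)
(28628 + V(F(15, -3), -100))*(-5414 + k) = (28628 + (129 + (-3)**2))*(-5414 + 4320) = (28628 + (129 + 9))*(-1094) = (28628 + 138)*(-1094) = 28766*(-1094) = -31470004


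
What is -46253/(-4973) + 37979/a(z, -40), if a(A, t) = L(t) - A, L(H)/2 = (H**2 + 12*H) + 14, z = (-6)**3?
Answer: 303762019/12352932 ≈ 24.590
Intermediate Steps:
z = -216
L(H) = 28 + 2*H**2 + 24*H (L(H) = 2*((H**2 + 12*H) + 14) = 2*(14 + H**2 + 12*H) = 28 + 2*H**2 + 24*H)
a(A, t) = 28 - A + 2*t**2 + 24*t (a(A, t) = (28 + 2*t**2 + 24*t) - A = 28 - A + 2*t**2 + 24*t)
-46253/(-4973) + 37979/a(z, -40) = -46253/(-4973) + 37979/(28 - 1*(-216) + 2*(-40)**2 + 24*(-40)) = -46253*(-1/4973) + 37979/(28 + 216 + 2*1600 - 960) = 46253/4973 + 37979/(28 + 216 + 3200 - 960) = 46253/4973 + 37979/2484 = 303762019/12352932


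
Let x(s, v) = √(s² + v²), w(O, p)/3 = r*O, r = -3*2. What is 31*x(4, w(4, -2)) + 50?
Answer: 50 + 620*√13 ≈ 2285.4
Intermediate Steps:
r = -6
w(O, p) = -18*O (w(O, p) = 3*(-6*O) = -18*O)
31*x(4, w(4, -2)) + 50 = 31*√(4² + (-18*4)²) + 50 = 31*√(16 + (-72)²) + 50 = 31*√(16 + 5184) + 50 = 31*√5200 + 50 = 31*(20*√13) + 50 = 620*√13 + 50 = 50 + 620*√13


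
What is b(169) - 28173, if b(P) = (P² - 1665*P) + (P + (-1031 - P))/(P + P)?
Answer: -94978017/338 ≈ -2.8100e+5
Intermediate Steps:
b(P) = P² - 1665*P - 1031/(2*P) (b(P) = (P² - 1665*P) - 1031*1/(2*P) = (P² - 1665*P) - 1031/(2*P) = P² - 1665*P - 1031/(2*P))
b(169) - 28173 = (169² - 1665*169 - 1031/2/169) - 28173 = (28561 - 281385 - 1031/2*1/169) - 28173 = (28561 - 281385 - 1031/338) - 28173 = -85455543/338 - 28173 = -94978017/338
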